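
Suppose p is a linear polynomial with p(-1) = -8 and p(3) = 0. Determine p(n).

Write p(n) = an + b. Substituting each data point gives a linear system:
  -a + b = -8
  3a + b = 0
Solving the system yields a = 2, b = -6.
So p(n) = 2n - 6.
Check: p(-1) = -8. ✓

p(n) = 2n - 6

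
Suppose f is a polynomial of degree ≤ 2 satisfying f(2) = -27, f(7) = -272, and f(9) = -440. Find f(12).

-767

Write f(t) = at^2 + bt + c. Substituting each data point gives a linear system:
  4a + 2b + c = -27
  49a + 7b + c = -272
  81a + 9b + c = -440
Solving the system yields a = -5, b = -4, c = 1.
So f(t) = -5t^2 - 4t + 1.
Then f(12) = -767.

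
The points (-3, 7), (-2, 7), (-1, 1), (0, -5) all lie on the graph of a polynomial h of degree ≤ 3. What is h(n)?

Using the Lagrange interpolation formula with nodes -3, -2, -1, 0:
  L_0(n) = (n + 2)(n + 1)n / -6
  L_1(n) = (n + 3)(n + 1)n / 2
  L_2(n) = (n + 3)(n + 2)n / -2
  L_3(n) = (n + 3)(n + 2)(n + 1) / 6
Then h(n) = 7·L_0(n) + 7·L_1(n) + 1·L_2(n) - 5·L_3(n).
Expanding and collecting terms gives h(n) = n^3 + 3n^2 - 4n - 5.
Check: h(0) = -5. ✓

h(n) = n^3 + 3n^2 - 4n - 5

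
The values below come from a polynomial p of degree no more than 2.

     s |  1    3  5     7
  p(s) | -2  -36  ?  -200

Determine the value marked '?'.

On equispaced nodes a degree-2 polynomial has vanishing third forward difference, so
  - p(1) + 3·p(3) - 3·p(5) + p(7) = 0.
Substituting the known values and solving for p(5):
  -3·p(5) = 306
  p(5) = -102.

-102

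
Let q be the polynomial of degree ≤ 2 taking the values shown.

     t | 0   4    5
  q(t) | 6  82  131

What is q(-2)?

Write q(t) = at^2 + bt + c. Substituting each data point gives a linear system:
  c = 6
  16a + 4b + c = 82
  25a + 5b + c = 131
Solving the system yields a = 6, b = -5, c = 6.
So q(t) = 6t^2 - 5t + 6.
Then q(-2) = 40.

40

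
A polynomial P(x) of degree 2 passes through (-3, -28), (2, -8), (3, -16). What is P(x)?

P(x) = -2x^2 + 2x - 4

Write P(x) = ax^2 + bx + c. Substituting each data point gives a linear system:
  9a - 3b + c = -28
  4a + 2b + c = -8
  9a + 3b + c = -16
Solving the system yields a = -2, b = 2, c = -4.
So P(x) = -2x^2 + 2x - 4.
Check: P(3) = -16. ✓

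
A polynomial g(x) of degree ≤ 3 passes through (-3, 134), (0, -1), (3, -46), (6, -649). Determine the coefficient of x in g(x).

6

Write g(x) = ax^3 + bx^2 + cx + d. Substituting each data point gives a linear system:
  -27a + 9b - 3c + d = 134
  d = -1
  27a + 9b + 3c + d = -46
  216a + 36b + 6c + d = -649
Solving the system yields a = -4, b = 5, c = 6, d = -1.
So g(x) = -4x^3 + 5x^2 + 6x - 1.
The coefficient of x is 6.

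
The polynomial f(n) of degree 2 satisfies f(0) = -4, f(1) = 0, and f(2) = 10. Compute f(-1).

-2

Forward differences of the values at n = 0, 1, 2:
  f  : -4  0  10
  Δ  : 4  10
  Δ^2: 6
The second differences are constant, confirming degree 2.
Interpolating (Newton forward form) and evaluating at n = -1 gives f(-1) = -2.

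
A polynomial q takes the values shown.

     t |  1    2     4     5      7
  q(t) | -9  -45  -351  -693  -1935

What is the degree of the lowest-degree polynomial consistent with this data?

3

Divided differences on the nodes 1, 2, 4, 5, 7:
  order 0: -9  -45  -351  -693  -1935
  order 1: -36  -153  -342  -621
  order 2: -39  -63  -93
  order 3: -6  -6
  order 4: 0
The order-3 divided differences are all -6 (nonzero) and every higher order vanishes, so the data lies on a polynomial of degree exactly 3.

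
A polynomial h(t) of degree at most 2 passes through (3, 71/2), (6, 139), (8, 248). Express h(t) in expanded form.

h(t) = 4t^2 - (3/2)t + 4

Using the Lagrange interpolation formula with nodes 3, 6, 8:
  L_0(t) = (t - 6)(t - 8) / 15
  L_1(t) = (t - 3)(t - 8) / -6
  L_2(t) = (t - 3)(t - 6) / 10
Then h(t) = 71/2·L_0(t) + 139·L_1(t) + 248·L_2(t).
Expanding and collecting terms gives h(t) = 4t² - (3/2)t + 4.
Check: h(3) = 71/2. ✓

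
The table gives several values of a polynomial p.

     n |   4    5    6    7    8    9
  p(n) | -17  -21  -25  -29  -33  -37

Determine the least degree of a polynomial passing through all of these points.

1

Forward differences of the values at n = 4, 5, 6, 7, 8, 9:
  p  : -17  -21  -25  -29  -33  -37
  Δ  : -4  -4  -4  -4  -4
  Δ^2: 0  0  0  0
  Δ^3: 0  0  0
  Δ^4: 0  0
  Δ^5: 0
The first differences are constant (-4) and nonzero, while all higher differences vanish, so the minimal degree is 1.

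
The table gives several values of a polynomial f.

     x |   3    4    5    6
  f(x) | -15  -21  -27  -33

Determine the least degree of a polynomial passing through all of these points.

1

Forward differences of the values at x = 3, 4, 5, 6:
  f  : -15  -21  -27  -33
  Δ  : -6  -6  -6
  Δ^2: 0  0
  Δ^3: 0
The first differences are constant (-6) and nonzero, while all higher differences vanish, so the minimal degree is 1.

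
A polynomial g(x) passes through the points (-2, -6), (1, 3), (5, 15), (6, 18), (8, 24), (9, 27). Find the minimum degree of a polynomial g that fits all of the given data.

Divided differences on the nodes -2, 1, 5, 6, 8, 9:
  order 0: -6  3  15  18  24  27
  order 1: 3  3  3  3  3
  order 2: 0  0  0  0
  order 3: 0  0  0
  order 4: 0  0
  order 5: 0
The order-1 divided differences are all 3 (nonzero) and every higher order vanishes, so the data lies on a polynomial of degree exactly 1.

1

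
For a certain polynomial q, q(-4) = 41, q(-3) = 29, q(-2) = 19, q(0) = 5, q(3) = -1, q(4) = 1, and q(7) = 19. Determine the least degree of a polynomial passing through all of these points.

Divided differences on the nodes -4, -3, -2, 0, 3, 4, 7:
  order 0: 41  29  19  5  -1  1  19
  order 1: -12  -10  -7  -2  2  6
  order 2: 1  1  1  1  1
  order 3: 0  0  0  0
  order 4: 0  0  0
  order 5: 0  0
  order 6: 0
The order-2 divided differences are all 1 (nonzero) and every higher order vanishes, so the data lies on a polynomial of degree exactly 2.

2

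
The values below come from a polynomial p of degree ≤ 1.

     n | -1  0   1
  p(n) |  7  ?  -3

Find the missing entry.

On equispaced nodes a degree-1 polynomial has vanishing second forward difference, so
  p(-1) - 2·p(0) + p(1) = 0.
Substituting the known values and solving for p(0):
  -2·p(0) = -4
  p(0) = 2.

2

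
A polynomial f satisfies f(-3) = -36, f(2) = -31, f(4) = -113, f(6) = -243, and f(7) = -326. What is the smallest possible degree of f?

2

Divided differences on the nodes -3, 2, 4, 6, 7:
  order 0: -36  -31  -113  -243  -326
  order 1: 1  -41  -65  -83
  order 2: -6  -6  -6
  order 3: 0  0
  order 4: 0
The order-2 divided differences are all -6 (nonzero) and every higher order vanishes, so the data lies on a polynomial of degree exactly 2.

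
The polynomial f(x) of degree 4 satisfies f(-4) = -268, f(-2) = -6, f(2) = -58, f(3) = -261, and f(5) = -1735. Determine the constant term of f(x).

Write f(x) = ax^4 + bx^3 + cx^2 + dx + e. Substituting each data point gives a linear system:
  256a - 64b + 16c - 4d + e = -268
  16a - 8b + 4c - 2d + e = -6
  16a + 8b + 4c + 2d + e = -58
  81a + 27b + 9c + 3d + e = -261
  625a + 125b + 25c + 5d + e = -1735
Solving the system yields a = -2, b = -4, c = 0, d = 3, e = 0.
So f(x) = -2x^4 - 4x^3 + 3x.
The constant term is 0.

0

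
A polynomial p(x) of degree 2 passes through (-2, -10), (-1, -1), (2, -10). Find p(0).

Using the Lagrange interpolation formula with nodes -2, -1, 2:
  L_0(x) = (x + 1)(x - 2) / 4
  L_1(x) = (x + 2)(x - 2) / -3
  L_2(x) = (x + 2)(x + 1) / 12
Then p(x) = -10·L_0(x) - 1·L_1(x) - 10·L_2(x).
Expanding and collecting terms gives p(x) = -3x² + 2.
Evaluating at x = 0: p(0) = 2.

2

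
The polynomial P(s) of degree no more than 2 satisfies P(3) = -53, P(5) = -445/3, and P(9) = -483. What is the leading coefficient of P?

-6

Write P(s) = as^2 + bs + c. Substituting each data point gives a linear system:
  9a + 3b + c = -53
  25a + 5b + c = -445/3
  81a + 9b + c = -483
Solving the system yields a = -6, b = 1/3, c = 0.
So P(s) = -6s² + (1/3)s.
The leading coefficient is -6.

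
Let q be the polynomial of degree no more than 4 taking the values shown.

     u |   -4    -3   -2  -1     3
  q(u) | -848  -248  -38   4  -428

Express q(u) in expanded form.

q(u) = -4u^4 - 3u^3 - 2u^2 - 3u + 4

Write q(u) = au^4 + bu^3 + cu^2 + du + e. Substituting each data point gives a linear system:
  256a - 64b + 16c - 4d + e = -848
  81a - 27b + 9c - 3d + e = -248
  16a - 8b + 4c - 2d + e = -38
  a - b + c - d + e = 4
  81a + 27b + 9c + 3d + e = -428
Solving the system yields a = -4, b = -3, c = -2, d = -3, e = 4.
So q(u) = -4u^4 - 3u^3 - 2u^2 - 3u + 4.
Check: q(3) = -428. ✓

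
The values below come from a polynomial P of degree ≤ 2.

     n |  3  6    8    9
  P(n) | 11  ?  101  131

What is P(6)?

53

The 3 known points determine the degree-2 polynomial uniquely.
Write P(n) = an^2 + bn + c. Substituting each data point gives a linear system:
  9a + 3b + c = 11
  64a + 8b + c = 101
  81a + 9b + c = 131
Solving the system yields a = 2, b = -4, c = 5.
So P(n) = 2n^2 - 4n + 5.
Then P(6) = 53.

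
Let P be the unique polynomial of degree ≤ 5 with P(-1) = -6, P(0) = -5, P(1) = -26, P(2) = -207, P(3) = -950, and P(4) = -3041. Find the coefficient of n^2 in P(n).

-5

Write P(n) = an^5 + bn^4 + cn^3 + dn^2 + en + k. Substituting each data point gives a linear system:
  -a + b - c + d - e + k = -6
  k = -5
  a + b + c + d + e + k = -26
  32a + 16b + 8c + 4d + 2e + k = -207
  243a + 81b + 27c + 9d + 3e + k = -950
  1024a + 256b + 64c + 16d + 4e + k = -3041
Solving the system yields a = -1, b = -6, c = -6, d = -5, e = -3, k = -5.
So P(n) = -n^5 - 6n^4 - 6n^3 - 5n^2 - 3n - 5.
The coefficient of n^2 is -5.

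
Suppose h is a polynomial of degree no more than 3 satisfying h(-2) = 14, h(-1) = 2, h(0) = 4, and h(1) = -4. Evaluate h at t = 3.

-146

Write h(t) = at^3 + bt^2 + ct + d. Substituting each data point gives a linear system:
  -8a + 4b - 2c + d = 14
  -a + b - c + d = 2
  d = 4
  a + b + c + d = -4
Solving the system yields a = -4, b = -5, c = 1, d = 4.
So h(t) = -4t^3 - 5t^2 + t + 4.
Then h(3) = -146.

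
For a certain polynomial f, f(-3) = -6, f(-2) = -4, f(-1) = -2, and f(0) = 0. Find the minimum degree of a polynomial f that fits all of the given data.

1

Forward differences of the values at u = -3, -2, -1, 0:
  f  : -6  -4  -2  0
  Δ  : 2  2  2
  Δ^2: 0  0
  Δ^3: 0
The first differences are constant (2) and nonzero, while all higher differences vanish, so the minimal degree is 1.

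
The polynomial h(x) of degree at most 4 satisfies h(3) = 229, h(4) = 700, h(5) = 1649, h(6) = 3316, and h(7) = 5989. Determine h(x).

h(x) = 2x^4 + 4x^3 - 3x^2 - 6x + 4

Write h(x) = ax^4 + bx^3 + cx^2 + dx + e. Substituting each data point gives a linear system:
  81a + 27b + 9c + 3d + e = 229
  256a + 64b + 16c + 4d + e = 700
  625a + 125b + 25c + 5d + e = 1649
  1296a + 216b + 36c + 6d + e = 3316
  2401a + 343b + 49c + 7d + e = 5989
Solving the system yields a = 2, b = 4, c = -3, d = -6, e = 4.
So h(x) = 2x⁴ + 4x³ - 3x² - 6x + 4.
Check: h(3) = 229. ✓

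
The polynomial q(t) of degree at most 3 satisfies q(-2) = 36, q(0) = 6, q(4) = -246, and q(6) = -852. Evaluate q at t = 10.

Write q(t) = at^3 + bt^2 + ct + d. Substituting each data point gives a linear system:
  -8a + 4b - 2c + d = 36
  d = 6
  64a + 16b + 4c + d = -246
  216a + 36b + 6c + d = -852
Solving the system yields a = -4, b = 0, c = 1, d = 6.
So q(t) = -4t^3 + t + 6.
Then q(10) = -3984.

-3984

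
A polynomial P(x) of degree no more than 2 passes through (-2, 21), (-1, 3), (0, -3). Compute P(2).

Using the Lagrange interpolation formula with nodes -2, -1, 0:
  L_0(x) = (x + 1)x / 2
  L_1(x) = (x + 2)x / -1
  L_2(x) = (x + 2)(x + 1) / 2
Then P(x) = 21·L_0(x) + 3·L_1(x) - 3·L_2(x).
Expanding and collecting terms gives P(x) = 6x^2 - 3.
Evaluating at x = 2: P(2) = 21.

21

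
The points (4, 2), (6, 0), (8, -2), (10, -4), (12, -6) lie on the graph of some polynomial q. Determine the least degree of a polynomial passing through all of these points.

1

Forward differences of the values at t = 4, 6, 8, 10, 12:
  q  : 2  0  -2  -4  -6
  Δ  : -2  -2  -2  -2
  Δ^2: 0  0  0
  Δ^3: 0  0
  Δ^4: 0
The first differences are constant (-2) and nonzero, while all higher differences vanish, so the minimal degree is 1.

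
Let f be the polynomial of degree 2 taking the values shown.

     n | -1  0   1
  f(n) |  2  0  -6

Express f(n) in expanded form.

f(n) = -2n^2 - 4n

Using the Lagrange interpolation formula with nodes -1, 0, 1:
  L_0(n) = n(n - 1) / 2
  L_1(n) = (n + 1)(n - 1) / -1
  L_2(n) = (n + 1)n / 2
Then f(n) = 2·L_0(n) + 0·L_1(n) - 6·L_2(n).
Expanding and collecting terms gives f(n) = -2n^2 - 4n.
Check: f(1) = -6. ✓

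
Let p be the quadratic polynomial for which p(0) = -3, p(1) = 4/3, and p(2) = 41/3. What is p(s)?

Using the Lagrange interpolation formula with nodes 0, 1, 2:
  L_0(s) = (s - 1)(s - 2) / 2
  L_1(s) = s(s - 2) / -1
  L_2(s) = s(s - 1) / 2
Then p(s) = -3·L_0(s) + 4/3·L_1(s) + 41/3·L_2(s).
Expanding and collecting terms gives p(s) = 4s^2 + (1/3)s - 3.
Check: p(1) = 4/3. ✓

p(s) = 4s^2 + (1/3)s - 3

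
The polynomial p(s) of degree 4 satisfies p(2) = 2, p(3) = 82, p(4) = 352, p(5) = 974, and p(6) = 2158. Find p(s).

Using the Lagrange interpolation formula with nodes 2, 3, 4, 5, 6:
  L_0(s) = (s - 3)(s - 4)(s - 5)(s - 6) / 24
  L_1(s) = (s - 2)(s - 4)(s - 5)(s - 6) / -6
  L_2(s) = (s - 2)(s - 3)(s - 5)(s - 6) / 4
  L_3(s) = (s - 2)(s - 3)(s - 4)(s - 6) / -6
  L_4(s) = (s - 2)(s - 3)(s - 4)(s - 5) / 24
Then p(s) = 2·L_0(s) + 82·L_1(s) + 352·L_2(s) + 974·L_3(s) + 2158·L_4(s).
Expanding and collecting terms gives p(s) = 2s⁴ - s³ - 6s² - s + 4.
Check: p(4) = 352. ✓

p(s) = 2s^4 - s^3 - 6s^2 - s + 4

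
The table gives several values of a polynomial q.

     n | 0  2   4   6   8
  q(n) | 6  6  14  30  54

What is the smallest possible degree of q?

Forward differences of the values at n = 0, 2, 4, 6, 8:
  q  : 6  6  14  30  54
  Δ  : 0  8  16  24
  Δ^2: 8  8  8
  Δ^3: 0  0
  Δ^4: 0
The second differences are constant (8) and nonzero, while all higher differences vanish, so the minimal degree is 2.

2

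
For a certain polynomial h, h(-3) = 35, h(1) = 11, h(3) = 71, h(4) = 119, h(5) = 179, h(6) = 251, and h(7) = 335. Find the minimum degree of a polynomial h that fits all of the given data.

2

Divided differences on the nodes -3, 1, 3, 4, 5, 6, 7:
  order 0: 35  11  71  119  179  251  335
  order 1: -6  30  48  60  72  84
  order 2: 6  6  6  6  6
  order 3: 0  0  0  0
  order 4: 0  0  0
  order 5: 0  0
  order 6: 0
The order-2 divided differences are all 6 (nonzero) and every higher order vanishes, so the data lies on a polynomial of degree exactly 2.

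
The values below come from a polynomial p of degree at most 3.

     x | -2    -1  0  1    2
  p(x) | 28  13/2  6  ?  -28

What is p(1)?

On equispaced nodes a degree-3 polynomial has vanishing fourth forward difference, so
  p(-2) - 4·p(-1) + 6·p(0) - 4·p(1) + p(2) = 0.
Substituting the known values and solving for p(1):
  -4·p(1) = -10
  p(1) = 5/2.

5/2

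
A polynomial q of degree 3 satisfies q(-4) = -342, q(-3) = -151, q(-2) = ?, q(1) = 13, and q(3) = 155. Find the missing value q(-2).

-50

The 4 known points determine the degree-3 polynomial uniquely.
Write q(t) = at^3 + bt^2 + ct + d. Substituting each data point gives a linear system:
  -64a + 16b - 4c + d = -342
  -27a + 9b - 3c + d = -151
  a + b + c + d = 13
  27a + 9b + 3c + d = 155
Solving the system yields a = 5, b = 0, c = 6, d = 2.
So q(t) = 5t^3 + 6t + 2.
Then q(-2) = -50.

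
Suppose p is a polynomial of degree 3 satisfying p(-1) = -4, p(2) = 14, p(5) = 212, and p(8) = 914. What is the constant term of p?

2

Write p(n) = an^3 + bn^2 + cn + d. Substituting each data point gives a linear system:
  -a + b - c + d = -4
  8a + 4b + 2c + d = 14
  125a + 25b + 5c + d = 212
  512a + 64b + 8c + d = 914
Solving the system yields a = 2, b = -2, c = 2, d = 2.
So p(n) = 2n³ - 2n² + 2n + 2.
The constant term is 2.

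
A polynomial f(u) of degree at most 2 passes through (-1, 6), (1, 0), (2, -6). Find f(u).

Write f(u) = au^2 + bu + c. Substituting each data point gives a linear system:
  a - b + c = 6
  a + b + c = 0
  4a + 2b + c = -6
Solving the system yields a = -1, b = -3, c = 4.
So f(u) = -u^2 - 3u + 4.
Check: f(1) = 0. ✓

f(u) = -u^2 - 3u + 4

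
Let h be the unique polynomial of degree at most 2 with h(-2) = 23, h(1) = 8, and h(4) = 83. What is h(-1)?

8

Write h(s) = as^2 + bs + c. Substituting each data point gives a linear system:
  4a - 2b + c = 23
  a + b + c = 8
  16a + 4b + c = 83
Solving the system yields a = 5, b = 0, c = 3.
So h(s) = 5s^2 + 3.
Then h(-1) = 8.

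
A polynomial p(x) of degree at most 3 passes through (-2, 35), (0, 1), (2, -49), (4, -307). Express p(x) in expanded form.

Using the Lagrange interpolation formula with nodes -2, 0, 2, 4:
  L_0(x) = x(x - 2)(x - 4) / -48
  L_1(x) = (x + 2)(x - 2)(x - 4) / 16
  L_2(x) = (x + 2)x(x - 4) / -16
  L_3(x) = (x + 2)x(x - 2) / 48
Then p(x) = 35·L_0(x) + 1·L_1(x) - 49·L_2(x) - 307·L_3(x).
Expanding and collecting terms gives p(x) = -4x^3 - 2x^2 - 5x + 1.
Check: p(4) = -307. ✓

p(x) = -4x^3 - 2x^2 - 5x + 1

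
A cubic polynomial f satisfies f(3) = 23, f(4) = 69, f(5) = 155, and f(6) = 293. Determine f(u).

f(u) = 2u^3 - 4u^2 + 5

Write f(u) = au^3 + bu^2 + cu + d. Substituting each data point gives a linear system:
  27a + 9b + 3c + d = 23
  64a + 16b + 4c + d = 69
  125a + 25b + 5c + d = 155
  216a + 36b + 6c + d = 293
Solving the system yields a = 2, b = -4, c = 0, d = 5.
So f(u) = 2u³ - 4u² + 5.
Check: f(3) = 23. ✓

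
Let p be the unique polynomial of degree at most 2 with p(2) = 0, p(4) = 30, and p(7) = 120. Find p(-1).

Using the Lagrange interpolation formula with nodes 2, 4, 7:
  L_0(x) = (x - 4)(x - 7) / 10
  L_1(x) = (x - 2)(x - 7) / -6
  L_2(x) = (x - 2)(x - 4) / 15
Then p(x) = 0·L_0(x) + 30·L_1(x) + 120·L_2(x).
Expanding and collecting terms gives p(x) = 3x^2 - 3x - 6.
Evaluating at x = -1: p(-1) = 0.

0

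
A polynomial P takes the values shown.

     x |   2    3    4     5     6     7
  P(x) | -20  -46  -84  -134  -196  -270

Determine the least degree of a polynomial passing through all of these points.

2

Forward differences of the values at x = 2, 3, 4, 5, 6, 7:
  P  : -20  -46  -84  -134  -196  -270
  Δ  : -26  -38  -50  -62  -74
  Δ^2: -12  -12  -12  -12
  Δ^3: 0  0  0
  Δ^4: 0  0
  Δ^5: 0
The second differences are constant (-12) and nonzero, while all higher differences vanish, so the minimal degree is 2.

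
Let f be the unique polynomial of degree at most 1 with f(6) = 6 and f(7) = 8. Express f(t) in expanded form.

Using the Lagrange interpolation formula with nodes 6, 7:
  L_0(t) = (t - 7) / -1
  L_1(t) = (t - 6) / 1
Then f(t) = 6·L_0(t) + 8·L_1(t).
Expanding and collecting terms gives f(t) = 2t - 6.
Check: f(7) = 8. ✓

f(t) = 2t - 6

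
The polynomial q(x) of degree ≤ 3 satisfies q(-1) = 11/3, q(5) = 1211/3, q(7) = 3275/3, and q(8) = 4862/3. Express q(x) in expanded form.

q(x) = 3x^3 + (5/3)x^2 - 3x + 2

Write q(x) = ax^3 + bx^2 + cx + d. Substituting each data point gives a linear system:
  -a + b - c + d = 11/3
  125a + 25b + 5c + d = 1211/3
  343a + 49b + 7c + d = 3275/3
  512a + 64b + 8c + d = 4862/3
Solving the system yields a = 3, b = 5/3, c = -3, d = 2.
So q(x) = 3x^3 + (5/3)x^2 - 3x + 2.
Check: q(5) = 1211/3. ✓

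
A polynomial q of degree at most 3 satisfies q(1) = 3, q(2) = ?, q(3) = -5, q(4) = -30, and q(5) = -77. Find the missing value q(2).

4

On equispaced nodes a degree-3 polynomial has vanishing fourth forward difference, so
  q(1) - 4·q(2) + 6·q(3) - 4·q(4) + q(5) = 0.
Substituting the known values and solving for q(2):
  -4·q(2) = -16
  q(2) = 4.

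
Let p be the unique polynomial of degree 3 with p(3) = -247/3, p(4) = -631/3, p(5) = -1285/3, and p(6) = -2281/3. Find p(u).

Using the Lagrange interpolation formula with nodes 3, 4, 5, 6:
  L_0(u) = (u - 4)(u - 5)(u - 6) / -6
  L_1(u) = (u - 3)(u - 5)(u - 6) / 2
  L_2(u) = (u - 3)(u - 4)(u - 6) / -2
  L_3(u) = (u - 3)(u - 4)(u - 5) / 6
Then p(u) = -247/3·L_0(u) - 631/3·L_1(u) - 1285/3·L_2(u) - 2281/3·L_3(u).
Expanding and collecting terms gives p(u) = -4u³ + 3u² - u + 5/3.
Check: p(4) = -631/3. ✓

p(u) = -4u^3 + 3u^2 - u + 5/3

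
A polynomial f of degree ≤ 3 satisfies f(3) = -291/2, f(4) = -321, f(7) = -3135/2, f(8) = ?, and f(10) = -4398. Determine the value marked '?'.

The 4 known points determine the degree-3 polynomial uniquely.
Write f(s) = as^3 + bs^2 + cs + d. Substituting each data point gives a linear system:
  27a + 9b + 3c + d = -291/2
  64a + 16b + 4c + d = -321
  343a + 49b + 7c + d = -3135/2
  1000a + 100b + 10c + d = -4398
Solving the system yields a = -4, b = -4, c = 1/2, d = -3.
So f(s) = -4s^3 - 4s^2 + (1/2)s - 3.
Then f(8) = -2303.

-2303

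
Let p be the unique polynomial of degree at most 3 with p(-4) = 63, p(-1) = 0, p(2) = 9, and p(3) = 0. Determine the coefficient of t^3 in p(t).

Write p(t) = at^3 + bt^2 + ct + d. Substituting each data point gives a linear system:
  -64a + 16b - 4c + d = 63
  -a + b - c + d = 0
  8a + 4b + 2c + d = 9
  27a + 9b + 3c + d = 0
Solving the system yields a = -1, b = 1, c = 5, d = 3.
So p(t) = -t³ + t² + 5t + 3.
The leading coefficient is -1.

-1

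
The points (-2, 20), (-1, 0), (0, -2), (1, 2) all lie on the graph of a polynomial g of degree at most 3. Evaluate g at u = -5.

308

Using the Lagrange interpolation formula with nodes -2, -1, 0, 1:
  L_0(u) = (u + 1)u(u - 1) / -6
  L_1(u) = (u + 2)u(u - 1) / 2
  L_2(u) = (u + 2)(u + 1)(u - 1) / -2
  L_3(u) = (u + 2)(u + 1)u / 6
Then g(u) = 20·L_0(u) + 0·L_1(u) - 2·L_2(u) + 2·L_3(u).
Expanding and collecting terms gives g(u) = -2u^3 + 3u^2 + 3u - 2.
Evaluating at u = -5: g(-5) = 308.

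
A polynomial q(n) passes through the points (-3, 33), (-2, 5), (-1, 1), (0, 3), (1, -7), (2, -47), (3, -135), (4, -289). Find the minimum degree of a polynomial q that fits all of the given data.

3

Forward differences of the values at n = -3, -2, -1, 0, 1, 2, 3, 4:
  q  : 33  5  1  3  -7  -47  -135  -289
  Δ  : -28  -4  2  -10  -40  -88  -154
  Δ^2: 24  6  -12  -30  -48  -66
  Δ^3: -18  -18  -18  -18  -18
  Δ^4: 0  0  0  0
  Δ^5: 0  0  0
  Δ^6: 0  0
  Δ^7: 0
The third differences are constant (-18) and nonzero, while all higher differences vanish, so the minimal degree is 3.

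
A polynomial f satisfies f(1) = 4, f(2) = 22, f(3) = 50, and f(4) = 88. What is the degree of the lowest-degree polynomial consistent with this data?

Forward differences of the values at s = 1, 2, 3, 4:
  f  : 4  22  50  88
  Δ  : 18  28  38
  Δ^2: 10  10
  Δ^3: 0
The second differences are constant (10) and nonzero, while all higher differences vanish, so the minimal degree is 2.

2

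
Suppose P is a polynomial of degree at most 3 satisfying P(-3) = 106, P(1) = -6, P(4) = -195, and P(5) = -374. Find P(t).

P(t) = -3t^3 + t^2 - 5t + 1

Write P(t) = at^3 + bt^2 + ct + d. Substituting each data point gives a linear system:
  -27a + 9b - 3c + d = 106
  a + b + c + d = -6
  64a + 16b + 4c + d = -195
  125a + 25b + 5c + d = -374
Solving the system yields a = -3, b = 1, c = -5, d = 1.
So P(t) = -3t^3 + t^2 - 5t + 1.
Check: P(5) = -374. ✓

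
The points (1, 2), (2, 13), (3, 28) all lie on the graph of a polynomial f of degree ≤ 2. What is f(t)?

f(t) = 2t^2 + 5t - 5

Write f(t) = at^2 + bt + c. Substituting each data point gives a linear system:
  a + b + c = 2
  4a + 2b + c = 13
  9a + 3b + c = 28
Solving the system yields a = 2, b = 5, c = -5.
So f(t) = 2t^2 + 5t - 5.
Check: f(2) = 13. ✓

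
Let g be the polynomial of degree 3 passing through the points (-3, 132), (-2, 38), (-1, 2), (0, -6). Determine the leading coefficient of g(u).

Write g(u) = au^3 + bu^2 + cu + d. Substituting each data point gives a linear system:
  -27a + 9b - 3c + d = 132
  -8a + 4b - 2c + d = 38
  -a + b - c + d = 2
  d = -6
Solving the system yields a = -5, b = -1, c = -4, d = -6.
So g(u) = -5u^3 - u^2 - 4u - 6.
The leading coefficient is -5.

-5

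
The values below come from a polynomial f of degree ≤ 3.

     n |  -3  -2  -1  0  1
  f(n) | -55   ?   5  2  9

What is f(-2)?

-6

On equispaced nodes a degree-3 polynomial has vanishing fourth forward difference, so
  f(-3) - 4·f(-2) + 6·f(-1) - 4·f(0) + f(1) = 0.
Substituting the known values and solving for f(-2):
  -4·f(-2) = 24
  f(-2) = -6.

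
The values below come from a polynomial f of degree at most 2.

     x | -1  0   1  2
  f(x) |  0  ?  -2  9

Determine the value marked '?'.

-5

The 3 known points determine the degree-2 polynomial uniquely.
Write f(x) = ax^2 + bx + c. Substituting each data point gives a linear system:
  a - b + c = 0
  a + b + c = -2
  4a + 2b + c = 9
Solving the system yields a = 4, b = -1, c = -5.
So f(x) = 4x² - x - 5.
Then f(0) = -5.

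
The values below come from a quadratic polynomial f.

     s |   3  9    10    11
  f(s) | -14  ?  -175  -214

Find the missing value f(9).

The 3 known points determine the degree-2 polynomial uniquely.
Write f(s) = as^2 + bs + c. Substituting each data point gives a linear system:
  9a + 3b + c = -14
  100a + 10b + c = -175
  121a + 11b + c = -214
Solving the system yields a = -2, b = 3, c = -5.
So f(s) = -2s^2 + 3s - 5.
Then f(9) = -140.

-140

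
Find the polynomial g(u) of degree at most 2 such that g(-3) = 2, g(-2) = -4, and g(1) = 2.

Write g(u) = au^2 + bu + c. Substituting each data point gives a linear system:
  9a - 3b + c = 2
  4a - 2b + c = -4
  a + b + c = 2
Solving the system yields a = 2, b = 4, c = -4.
So g(u) = 2u^2 + 4u - 4.
Check: g(1) = 2. ✓

g(u) = 2u^2 + 4u - 4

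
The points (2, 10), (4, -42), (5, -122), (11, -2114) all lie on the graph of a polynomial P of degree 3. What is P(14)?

-4622

Write P(n) = an^3 + bn^2 + cn + d. Substituting each data point gives a linear system:
  8a + 4b + 2c + d = 10
  64a + 16b + 4c + d = -42
  125a + 25b + 5c + d = -122
  1331a + 121b + 11c + d = -2114
Solving the system yields a = -2, b = 4, c = 6, d = -2.
So P(n) = -2n³ + 4n² + 6n - 2.
Then P(14) = -4622.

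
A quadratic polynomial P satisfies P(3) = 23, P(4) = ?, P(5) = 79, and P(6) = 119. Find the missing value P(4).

47

The 3 known points determine the degree-2 polynomial uniquely.
Write P(s) = as^2 + bs + c. Substituting each data point gives a linear system:
  9a + 3b + c = 23
  25a + 5b + c = 79
  36a + 6b + c = 119
Solving the system yields a = 4, b = -4, c = -1.
So P(s) = 4s^2 - 4s - 1.
Then P(4) = 47.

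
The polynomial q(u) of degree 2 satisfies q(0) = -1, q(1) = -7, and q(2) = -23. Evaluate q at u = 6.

-187

Write q(u) = au^2 + bu + c. Substituting each data point gives a linear system:
  c = -1
  a + b + c = -7
  4a + 2b + c = -23
Solving the system yields a = -5, b = -1, c = -1.
So q(u) = -5u^2 - u - 1.
Then q(6) = -187.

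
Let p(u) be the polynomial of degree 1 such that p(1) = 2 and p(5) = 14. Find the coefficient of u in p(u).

3

Write p(u) = au + b. Substituting each data point gives a linear system:
  a + b = 2
  5a + b = 14
Solving the system yields a = 3, b = -1.
So p(u) = 3u - 1.
The leading coefficient is 3.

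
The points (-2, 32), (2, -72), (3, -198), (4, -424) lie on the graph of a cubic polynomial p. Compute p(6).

-1296

Using the Lagrange interpolation formula with nodes -2, 2, 3, 4:
  L_0(s) = (s - 2)(s - 3)(s - 4) / -120
  L_1(s) = (s + 2)(s - 3)(s - 4) / 8
  L_2(s) = (s + 2)(s - 2)(s - 4) / -5
  L_3(s) = (s + 2)(s - 2)(s - 3) / 12
Then p(s) = 32·L_0(s) - 72·L_1(s) - 198·L_2(s) - 424·L_3(s).
Expanding and collecting terms gives p(s) = -5s^3 - 5s^2 - 6s.
Evaluating at s = 6: p(6) = -1296.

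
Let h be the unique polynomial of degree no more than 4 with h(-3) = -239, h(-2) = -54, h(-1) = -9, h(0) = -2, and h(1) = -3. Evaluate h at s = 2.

Using the Lagrange interpolation formula with nodes -3, -2, -1, 0, 1:
  L_0(s) = (s + 2)(s + 1)s(s - 1) / 24
  L_1(s) = (s + 3)(s + 1)s(s - 1) / -6
  L_2(s) = (s + 3)(s + 2)s(s - 1) / 4
  L_3(s) = (s + 3)(s + 2)(s + 1)(s - 1) / -6
  L_4(s) = (s + 3)(s + 2)(s + 1)s / 24
Then h(s) = -239·L_0(s) - 54·L_1(s) - 9·L_2(s) - 2·L_3(s) - 3·L_4(s).
Expanding and collecting terms gives h(s) = -3s^4 - s^3 - s^2 + 4s - 2.
Evaluating at s = 2: h(2) = -54.

-54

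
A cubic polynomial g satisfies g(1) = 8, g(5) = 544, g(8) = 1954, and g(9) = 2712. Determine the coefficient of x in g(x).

5

Write g(x) = ax^3 + bx^2 + cx + d. Substituting each data point gives a linear system:
  a + b + c + d = 8
  125a + 25b + 5c + d = 544
  512a + 64b + 8c + d = 1954
  729a + 81b + 9c + d = 2712
Solving the system yields a = 3, b = 6, c = 5, d = -6.
So g(x) = 3x³ + 6x² + 5x - 6.
The coefficient of x is 5.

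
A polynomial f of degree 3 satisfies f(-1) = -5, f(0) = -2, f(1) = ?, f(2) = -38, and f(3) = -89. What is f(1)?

-11

The 4 known points determine the degree-3 polynomial uniquely.
Write f(s) = as^3 + bs^2 + cs + d. Substituting each data point gives a linear system:
  -a + b - c + d = -5
  d = -2
  8a + 4b + 2c + d = -38
  27a + 9b + 3c + d = -89
Solving the system yields a = -1, b = -6, c = -2, d = -2.
So f(s) = -s^3 - 6s^2 - 2s - 2.
Then f(1) = -11.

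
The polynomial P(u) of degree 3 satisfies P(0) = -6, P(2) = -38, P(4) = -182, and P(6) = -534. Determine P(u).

P(u) = -2u^3 - 2u^2 - 4u - 6

Write P(u) = au^3 + bu^2 + cu + d. Substituting each data point gives a linear system:
  d = -6
  8a + 4b + 2c + d = -38
  64a + 16b + 4c + d = -182
  216a + 36b + 6c + d = -534
Solving the system yields a = -2, b = -2, c = -4, d = -6.
So P(u) = -2u^3 - 2u^2 - 4u - 6.
Check: P(0) = -6. ✓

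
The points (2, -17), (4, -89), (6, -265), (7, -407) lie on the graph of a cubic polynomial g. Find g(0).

Write g(s) = as^3 + bs^2 + cs + d. Substituting each data point gives a linear system:
  8a + 4b + 2c + d = -17
  64a + 16b + 4c + d = -89
  216a + 36b + 6c + d = -265
  343a + 49b + 7c + d = -407
Solving the system yields a = -1, b = -1, c = -2, d = -1.
So g(s) = -s^3 - s^2 - 2s - 1.
Then g(0) = -1.

-1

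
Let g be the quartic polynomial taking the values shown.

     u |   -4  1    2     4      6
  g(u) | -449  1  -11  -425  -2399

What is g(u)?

Using the Lagrange interpolation formula with nodes -4, 1, 2, 4, 6:
  L_0(u) = (u - 1)(u - 2)(u - 4)(u - 6) / 2400
  L_1(u) = (u + 4)(u - 2)(u - 4)(u - 6) / -75
  L_2(u) = (u + 4)(u - 1)(u - 4)(u - 6) / 48
  L_3(u) = (u + 4)(u - 1)(u - 2)(u - 6) / -96
  L_4(u) = (u + 4)(u - 1)(u - 2)(u - 4) / 400
Then g(u) = -449·L_0(u) + 1·L_1(u) - 11·L_2(u) - 425·L_3(u) - 2399·L_4(u).
Expanding and collecting terms gives g(u) = -2u⁴ + 5u² + 3u - 5.
Check: g(6) = -2399. ✓

g(u) = -2u^4 + 5u^2 + 3u - 5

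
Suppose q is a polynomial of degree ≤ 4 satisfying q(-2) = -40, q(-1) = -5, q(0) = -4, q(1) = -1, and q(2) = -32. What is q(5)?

-1769

Forward differences of the values at t = -2, -1, 0, 1, 2:
  q  : -40  -5  -4  -1  -32
  Δ  : 35  1  3  -31
  Δ^2: -34  2  -34
  Δ^3: 36  -36
  Δ^4: -72
The fourth differences are constant, confirming degree 4.
Interpolating (Newton forward form) and evaluating at t = 5 gives q(5) = -1769.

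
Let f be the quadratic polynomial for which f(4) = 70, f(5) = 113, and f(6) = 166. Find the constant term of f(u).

Write f(u) = au^2 + bu + c. Substituting each data point gives a linear system:
  16a + 4b + c = 70
  25a + 5b + c = 113
  36a + 6b + c = 166
Solving the system yields a = 5, b = -2, c = -2.
So f(u) = 5u^2 - 2u - 2.
The constant term is -2.

-2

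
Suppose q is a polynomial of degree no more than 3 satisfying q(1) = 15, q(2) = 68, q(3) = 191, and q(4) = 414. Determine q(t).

q(t) = 5t^3 + 5t^2 + 3t + 2

Write q(t) = at^3 + bt^2 + ct + d. Substituting each data point gives a linear system:
  a + b + c + d = 15
  8a + 4b + 2c + d = 68
  27a + 9b + 3c + d = 191
  64a + 16b + 4c + d = 414
Solving the system yields a = 5, b = 5, c = 3, d = 2.
So q(t) = 5t³ + 5t² + 3t + 2.
Check: q(1) = 15. ✓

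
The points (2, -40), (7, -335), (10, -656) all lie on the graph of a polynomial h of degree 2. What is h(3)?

-75

Using the Lagrange interpolation formula with nodes 2, 7, 10:
  L_0(x) = (x - 7)(x - 10) / 40
  L_1(x) = (x - 2)(x - 10) / -15
  L_2(x) = (x - 2)(x - 7) / 24
Then h(x) = -40·L_0(x) - 335·L_1(x) - 656·L_2(x).
Expanding and collecting terms gives h(x) = -6x^2 - 5x - 6.
Evaluating at x = 3: h(3) = -75.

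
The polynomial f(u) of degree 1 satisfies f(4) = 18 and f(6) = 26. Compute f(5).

22

Write f(u) = au + b. Substituting each data point gives a linear system:
  4a + b = 18
  6a + b = 26
Solving the system yields a = 4, b = 2.
So f(u) = 4u + 2.
Then f(5) = 22.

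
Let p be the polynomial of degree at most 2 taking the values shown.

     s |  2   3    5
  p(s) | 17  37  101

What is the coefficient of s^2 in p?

Write p(s) = as^2 + bs + c. Substituting each data point gives a linear system:
  4a + 2b + c = 17
  9a + 3b + c = 37
  25a + 5b + c = 101
Solving the system yields a = 4, b = 0, c = 1.
So p(s) = 4s² + 1.
The leading coefficient is 4.

4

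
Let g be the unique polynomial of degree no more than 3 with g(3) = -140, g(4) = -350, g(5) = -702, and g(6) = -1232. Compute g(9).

Using the Lagrange interpolation formula with nodes 3, 4, 5, 6:
  L_0(x) = (x - 4)(x - 5)(x - 6) / -6
  L_1(x) = (x - 3)(x - 5)(x - 6) / 2
  L_2(x) = (x - 3)(x - 4)(x - 6) / -2
  L_3(x) = (x - 3)(x - 4)(x - 5) / 6
Then g(x) = -140·L_0(x) - 350·L_1(x) - 702·L_2(x) - 1232·L_3(x).
Expanding and collecting terms gives g(x) = -6x^3 + x^2 + 5x - 2.
Evaluating at x = 9: g(9) = -4250.

-4250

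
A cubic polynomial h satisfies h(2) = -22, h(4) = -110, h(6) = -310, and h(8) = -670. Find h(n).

Using the Lagrange interpolation formula with nodes 2, 4, 6, 8:
  L_0(n) = (n - 4)(n - 6)(n - 8) / -48
  L_1(n) = (n - 2)(n - 6)(n - 8) / 16
  L_2(n) = (n - 2)(n - 4)(n - 8) / -16
  L_3(n) = (n - 2)(n - 4)(n - 6) / 48
Then h(n) = -22·L_0(n) - 110·L_1(n) - 310·L_2(n) - 670·L_3(n).
Expanding and collecting terms gives h(n) = -n^3 - 2n^2 - 4n + 2.
Check: h(4) = -110. ✓

h(n) = -n^3 - 2n^2 - 4n + 2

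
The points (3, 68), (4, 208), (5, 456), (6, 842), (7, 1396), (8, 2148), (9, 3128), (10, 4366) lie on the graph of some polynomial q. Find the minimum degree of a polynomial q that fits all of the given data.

3

Forward differences of the values at n = 3, 4, 5, 6, 7, 8, 9, 10:
  q  : 68  208  456  842  1396  2148  3128  4366
  Δ  : 140  248  386  554  752  980  1238
  Δ^2: 108  138  168  198  228  258
  Δ^3: 30  30  30  30  30
  Δ^4: 0  0  0  0
  Δ^5: 0  0  0
  Δ^6: 0  0
  Δ^7: 0
The third differences are constant (30) and nonzero, while all higher differences vanish, so the minimal degree is 3.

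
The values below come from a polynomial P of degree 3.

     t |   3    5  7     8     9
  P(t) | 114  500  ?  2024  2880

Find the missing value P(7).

1358

The 4 known points determine the degree-3 polynomial uniquely.
Write P(t) = at^3 + bt^2 + ct + d. Substituting each data point gives a linear system:
  27a + 9b + 3c + d = 114
  125a + 25b + 5c + d = 500
  512a + 64b + 8c + d = 2024
  729a + 81b + 9c + d = 2880
Solving the system yields a = 4, b = -1, c = 5, d = 0.
So P(t) = 4t^3 - t^2 + 5t.
Then P(7) = 1358.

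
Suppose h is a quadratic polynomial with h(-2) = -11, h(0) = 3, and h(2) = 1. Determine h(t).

h(t) = -2t^2 + 3t + 3

Write h(t) = at^2 + bt + c. Substituting each data point gives a linear system:
  4a - 2b + c = -11
  c = 3
  4a + 2b + c = 1
Solving the system yields a = -2, b = 3, c = 3.
So h(t) = -2t^2 + 3t + 3.
Check: h(0) = 3. ✓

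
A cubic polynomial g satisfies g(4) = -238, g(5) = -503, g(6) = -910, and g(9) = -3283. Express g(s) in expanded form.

Write g(s) = as^3 + bs^2 + cs + d. Substituting each data point gives a linear system:
  64a + 16b + 4c + d = -238
  125a + 25b + 5c + d = -503
  216a + 36b + 6c + d = -910
  729a + 81b + 9c + d = -3283
Solving the system yields a = -5, b = 4, c = 4, d = 2.
So g(s) = -5s^3 + 4s^2 + 4s + 2.
Check: g(6) = -910. ✓

g(s) = -5s^3 + 4s^2 + 4s + 2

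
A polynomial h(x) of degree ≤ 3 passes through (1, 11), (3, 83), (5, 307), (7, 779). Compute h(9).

Forward differences of the values at x = 1, 3, 5, 7:
  h  : 11  83  307  779
  Δ  : 72  224  472
  Δ^2: 152  248
  Δ^3: 96
The third differences are constant, confirming degree 3.
Interpolating (Newton forward form) and evaluating at x = 9 gives h(9) = 1595.

1595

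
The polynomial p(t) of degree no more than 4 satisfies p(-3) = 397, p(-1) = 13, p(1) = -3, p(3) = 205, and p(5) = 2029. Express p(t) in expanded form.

p(t) = 4t^4 - 3t^3 - 3t^2 - 5t + 4

Write p(t) = at^4 + bt^3 + ct^2 + dt + e. Substituting each data point gives a linear system:
  81a - 27b + 9c - 3d + e = 397
  a - b + c - d + e = 13
  a + b + c + d + e = -3
  81a + 27b + 9c + 3d + e = 205
  625a + 125b + 25c + 5d + e = 2029
Solving the system yields a = 4, b = -3, c = -3, d = -5, e = 4.
So p(t) = 4t^4 - 3t^3 - 3t^2 - 5t + 4.
Check: p(-3) = 397. ✓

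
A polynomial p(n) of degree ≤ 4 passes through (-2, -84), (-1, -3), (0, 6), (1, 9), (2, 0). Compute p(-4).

-1086

Forward differences of the values at n = -2, -1, 0, 1, 2:
  p  : -84  -3  6  9  0
  Δ  : 81  9  3  -9
  Δ^2: -72  -6  -12
  Δ^3: 66  -6
  Δ^4: -72
The fourth differences are constant, confirming degree 4.
Interpolating (Newton forward form) and evaluating at n = -4 gives p(-4) = -1086.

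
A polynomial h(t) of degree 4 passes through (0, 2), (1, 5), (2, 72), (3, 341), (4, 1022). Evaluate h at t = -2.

-4

Forward differences of the values at t = 0, 1, 2, 3, 4:
  h  : 2  5  72  341  1022
  Δ  : 3  67  269  681
  Δ^2: 64  202  412
  Δ^3: 138  210
  Δ^4: 72
The fourth differences are constant, confirming degree 4.
Interpolating (Newton forward form) and evaluating at t = -2 gives h(-2) = -4.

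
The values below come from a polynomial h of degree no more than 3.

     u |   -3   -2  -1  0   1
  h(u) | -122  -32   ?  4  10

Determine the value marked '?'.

0

The 4 known points determine the degree-3 polynomial uniquely.
Write h(u) = au^3 + bu^2 + cu + d. Substituting each data point gives a linear system:
  -27a + 9b - 3c + d = -122
  -8a + 4b - 2c + d = -32
  d = 4
  a + b + c + d = 10
Solving the system yields a = 5, b = 1, c = 0, d = 4.
So h(u) = 5u³ + u² + 4.
Then h(-1) = 0.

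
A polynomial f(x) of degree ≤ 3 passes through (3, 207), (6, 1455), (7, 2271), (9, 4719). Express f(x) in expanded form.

Write f(x) = ax^3 + bx^2 + cx + d. Substituting each data point gives a linear system:
  27a + 9b + 3c + d = 207
  216a + 36b + 6c + d = 1455
  343a + 49b + 7c + d = 2271
  729a + 81b + 9c + d = 4719
Solving the system yields a = 6, b = 4, c = 2, d = 3.
So f(x) = 6x^3 + 4x^2 + 2x + 3.
Check: f(9) = 4719. ✓

f(x) = 6x^3 + 4x^2 + 2x + 3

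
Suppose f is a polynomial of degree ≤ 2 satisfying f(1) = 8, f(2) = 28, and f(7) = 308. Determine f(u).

Write f(u) = au^2 + bu + c. Substituting each data point gives a linear system:
  a + b + c = 8
  4a + 2b + c = 28
  49a + 7b + c = 308
Solving the system yields a = 6, b = 2, c = 0.
So f(u) = 6u^2 + 2u.
Check: f(2) = 28. ✓

f(u) = 6u^2 + 2u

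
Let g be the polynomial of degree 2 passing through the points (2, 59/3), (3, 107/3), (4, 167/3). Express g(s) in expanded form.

g(s) = 2s^2 + 6s - 1/3

Write g(s) = as^2 + bs + c. Substituting each data point gives a linear system:
  4a + 2b + c = 59/3
  9a + 3b + c = 107/3
  16a + 4b + c = 167/3
Solving the system yields a = 2, b = 6, c = -1/3.
So g(s) = 2s^2 + 6s - 1/3.
Check: g(4) = 167/3. ✓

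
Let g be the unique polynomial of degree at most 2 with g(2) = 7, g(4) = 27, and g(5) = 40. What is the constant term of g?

Write g(t) = at^2 + bt + c. Substituting each data point gives a linear system:
  4a + 2b + c = 7
  16a + 4b + c = 27
  25a + 5b + c = 40
Solving the system yields a = 1, b = 4, c = -5.
So g(t) = t^2 + 4t - 5.
The constant term is -5.

-5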